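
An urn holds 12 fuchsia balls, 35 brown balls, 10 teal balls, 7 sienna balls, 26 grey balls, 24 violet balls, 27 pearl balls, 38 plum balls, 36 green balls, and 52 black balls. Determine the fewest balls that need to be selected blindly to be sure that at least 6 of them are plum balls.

In the worst case for collecting plum balls, every non-plum ball comes out first.
There are 12 + 35 + 10 + 7 + 26 + 24 + 27 + 36 + 52 = 229 non-plum balls altogether.
After those, each further ball must be plum, so 229 + 6 = 235 draws guarantee 6 plum balls.

235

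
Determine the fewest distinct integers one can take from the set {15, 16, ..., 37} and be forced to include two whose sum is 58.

A set avoiding the sum 58 can contain at most one of each pair {x, 58−x}, plus the 7 elements whose complement lies outside the range or equal to its own complement.
The integers 15, …, 29 (15 of them) are such a set: any two sum to at least 15+16 = 31 and at most 28+29 = 57 < 58.
By the pigeonhole principle, any 16th integer completes one of the 8 pairs, so 16 choices force a sum of 58.

16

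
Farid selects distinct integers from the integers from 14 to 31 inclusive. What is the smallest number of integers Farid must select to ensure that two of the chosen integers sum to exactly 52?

14

A set avoiding the sum 52 can contain at most one of each pair {x, 52−x}, plus the 8 elements whose complement lies outside the range or equal to its own complement.
The integers 14, …, 26 (13 of them) are such a set: any two sum to at least 14+15 = 29 and at most 25+26 = 51 < 52.
Any 14th integer completes one of the 5 pairs, so 14 choices force a sum of 52.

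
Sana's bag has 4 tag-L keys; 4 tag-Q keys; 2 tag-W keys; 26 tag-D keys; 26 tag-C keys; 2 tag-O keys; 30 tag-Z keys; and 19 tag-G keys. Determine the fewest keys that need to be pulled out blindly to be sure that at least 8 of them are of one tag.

41

The 8 tags are the holes; the keys drawn are the pigeons.
To avoid 8 of any one tag, the worst case takes at most 7 of each tag, or every key of a tag that has fewer than 7.
That gives 4 + 4 + 2 + 7 + 7 + 2 + 7 + 7 = 40 keys with no tag reaching 8.
The next key forces some tag to 8, so 40 + 1 = 41.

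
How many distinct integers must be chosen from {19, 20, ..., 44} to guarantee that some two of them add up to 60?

Two chosen integers sum to 60 exactly when both halves of some pair {x, 60−x} with 19 ≤ x ≤ 60−x ≤ 41 are chosen — 11 such pairs.
The remaining 4 elements (those with no distinct partner in range) can never complete a 60-sum, so the worst case takes all of them and one from each pair: 4 + 11 = 15.
Pigeonhole: the 16th integer has to be the second member of some pair, so 15 + 1 = 16.

16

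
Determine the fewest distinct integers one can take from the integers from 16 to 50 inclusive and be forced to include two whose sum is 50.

27

Group the elements by complementary pair {x, 50−x}: {16,34}, {17,33}, {18,32}, …, giving 9 two-element pairs, the single value 25 (it cannot pair with itself since the integers are distinct), and 16 integers whose partner 50−x falls outside [16,50].
Pigeonhole: treating each of those 26 groups as a pigeonhole, one can pick one integer per group — 26 integers — with no two summing to 50.
The 27th integer lands in an occupied pair, forcing a sum of 50.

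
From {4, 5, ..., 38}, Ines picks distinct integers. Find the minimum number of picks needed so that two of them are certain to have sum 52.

Two chosen integers sum to 52 exactly when both halves of some pair {x, 52−x} with 14 ≤ x ≤ 52−x ≤ 38 are chosen — 12 such pairs.
The remaining 11 elements (those with no distinct partner in range) can never complete a 52-sum, so the worst case takes all of them and one from each pair: 11 + 12 = 23.
The 24th integer has to be the second member of some pair, so 23 + 1 = 24.

24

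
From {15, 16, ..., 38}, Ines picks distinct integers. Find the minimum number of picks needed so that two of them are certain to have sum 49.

15

Two chosen integers sum to 49 exactly when both halves of some pair {x, 49−x} with 15 ≤ x ≤ 49−x ≤ 34 are chosen — 10 such pairs.
The remaining 4 elements (those with no distinct partner in range) can never complete a 49-sum, so the worst case takes all of them and one from each pair: 4 + 10 = 14.
By the pigeonhole principle, the 15th integer has to be the second member of some pair, so 14 + 1 = 15.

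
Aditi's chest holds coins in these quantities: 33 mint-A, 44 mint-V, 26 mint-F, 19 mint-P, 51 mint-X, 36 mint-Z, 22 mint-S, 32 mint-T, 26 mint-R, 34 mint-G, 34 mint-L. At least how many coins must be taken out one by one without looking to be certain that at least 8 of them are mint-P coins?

346

In the worst case for collecting mint-P coins, every non-mint-P coin comes out first.
There are 33 + 44 + 26 + 51 + 36 + 22 + 32 + 26 + 34 + 34 = 338 non-mint-P coins altogether.
After those, each further coin must be mint-P, so 338 + 8 = 346 draws guarantee 8 mint-P coins.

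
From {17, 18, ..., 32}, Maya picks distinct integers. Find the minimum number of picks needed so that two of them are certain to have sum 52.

11

A set avoiding the sum 52 can contain at most one of each pair {x, 52−x}, plus the 4 elements whose complement lies outside the range or equal to its own complement.
The integers 17, …, 26 (10 of them) are such a set: any two sum to at least 17+18 = 35 and at most 25+26 = 51 < 52.
By pigeonhole, any 11th integer completes one of the 6 pairs, so 11 choices force a sum of 52.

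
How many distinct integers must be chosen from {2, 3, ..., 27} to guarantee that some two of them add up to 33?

Group the elements by complementary pair {x, 33−x}: {6,27}, {7,26}, {8,25}, …, giving 11 two-element pairs and 4 integers whose partner 33−x falls outside [2,27].
Treating each of those 15 groups as a pigeonhole, one can pick one integer per group — 15 integers — with no two summing to 33.
The 16th integer lands in an occupied pair, forcing a sum of 33.

16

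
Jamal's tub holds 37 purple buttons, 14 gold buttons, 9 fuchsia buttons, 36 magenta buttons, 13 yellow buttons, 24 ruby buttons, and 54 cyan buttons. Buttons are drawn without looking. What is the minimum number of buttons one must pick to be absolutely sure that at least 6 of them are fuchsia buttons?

In the worst case for collecting fuchsia buttons, every non-fuchsia button comes out first.
There are 37 + 14 + 36 + 13 + 24 + 54 = 178 non-fuchsia buttons altogether.
After those, each further button must be fuchsia, so 178 + 6 = 184 draws guarantee 6 fuchsia buttons.

184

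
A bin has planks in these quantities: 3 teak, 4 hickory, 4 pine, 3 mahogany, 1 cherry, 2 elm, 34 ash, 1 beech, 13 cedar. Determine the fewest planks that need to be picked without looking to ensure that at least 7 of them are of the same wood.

By the pigeonhole principle, the 9 woods are the holes; the planks drawn are the pigeons.
To avoid 7 of any one wood, the worst case takes at most 6 of each wood, or every plank of a wood that has fewer than 6.
That gives 3 + 4 + 4 + 3 + 1 + 2 + 6 + 1 + 6 = 30 planks with no wood reaching 7.
The next plank forces some wood to 7, so 30 + 1 = 31.

31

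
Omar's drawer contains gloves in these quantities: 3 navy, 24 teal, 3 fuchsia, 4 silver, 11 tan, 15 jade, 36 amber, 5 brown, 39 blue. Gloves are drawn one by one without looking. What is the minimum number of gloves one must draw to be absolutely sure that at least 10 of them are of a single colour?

Pigeonhole: put each drawn glove into a box by colour. The largest draw with every box below 10 takes min(count, 9) from each colour; colours with fewer than 9 contribute all they have.
Σ min(cᵢ, 9) = 3 + 9 + 3 + 4 + 9 + 9 + 9 + 5 + 9 = 60.
Draw number 60 + 1 = 61 must push one box to 10.

61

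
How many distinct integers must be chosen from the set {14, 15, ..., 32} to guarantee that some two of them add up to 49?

12

Group the elements by complementary pair {x, 49−x}: {17,32}, {18,31}, {19,30}, …, giving 8 two-element pairs and 3 integers whose partner 49−x falls outside [14,32].
Treating each of those 11 groups as a pigeonhole, one can pick one integer per group — 11 integers — with no two summing to 49.
The 12th integer lands in an occupied pair, forcing a sum of 49.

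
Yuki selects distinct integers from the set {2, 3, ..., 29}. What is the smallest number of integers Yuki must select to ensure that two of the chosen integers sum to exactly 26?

18

A set avoiding the sum 26 can contain at most one of each pair {x, 26−x}, plus the 6 elements whose complement lies outside the range or equal to its own complement.
The integers 13, …, 29 (17 of them) are such a set: any two sum to at least 13+14 = 27 > 26.
By pigeonhole, any 18th integer completes one of the 11 pairs, so 18 choices force a sum of 26.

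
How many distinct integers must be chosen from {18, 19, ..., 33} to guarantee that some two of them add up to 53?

10

Two chosen integers sum to 53 exactly when both halves of some pair {x, 53−x} with 20 ≤ x ≤ 53−x ≤ 33 are chosen — 7 such pairs.
The remaining 2 elements (those with no distinct partner in range) can never complete a 53-sum, so the worst case takes all of them and one from each pair: 2 + 7 = 9.
By pigeonhole, the 10th integer has to be the second member of some pair, so 9 + 1 = 10.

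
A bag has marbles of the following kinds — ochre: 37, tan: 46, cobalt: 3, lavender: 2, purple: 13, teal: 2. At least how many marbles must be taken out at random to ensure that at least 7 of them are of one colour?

26

An adversary could hand out at most 6 marbles per colour (cobalt, lavender, teal run out sooner): 6 + 6 + 3 + 2 + 6 + 2 = 25 marbles and still no colour has 7.
By pigeonhole, one more marble lands in a colour already at 6, so 26 draws are enough and 25 are not.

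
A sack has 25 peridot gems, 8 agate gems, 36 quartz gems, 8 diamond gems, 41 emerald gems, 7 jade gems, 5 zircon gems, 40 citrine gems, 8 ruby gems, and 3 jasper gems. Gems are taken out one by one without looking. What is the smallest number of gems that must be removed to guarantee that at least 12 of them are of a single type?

Pigeonhole: put each drawn gem into a box by type. The largest draw with every box below 12 takes min(count, 11) from each type; types with fewer than 11 contribute all they have.
Σ min(cᵢ, 11) = 11 + 8 + 11 + 8 + 11 + 7 + 5 + 11 + 8 + 3 = 83.
Draw number 83 + 1 = 84 must push one box to 12.

84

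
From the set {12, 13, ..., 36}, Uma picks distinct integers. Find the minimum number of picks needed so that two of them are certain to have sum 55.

17

A set avoiding the sum 55 can contain at most one of each pair {x, 55−x}, plus the 7 elements whose complement lies outside the range.
The integers 12, …, 27 (16 of them) are such a set: any two sum to at least 12+13 = 25 and at most 26+27 = 53 < 55.
Any 17th integer completes one of the 9 pairs, so 17 choices force a sum of 55.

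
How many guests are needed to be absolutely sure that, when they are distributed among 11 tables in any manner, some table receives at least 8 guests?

With 77 guests one could put exactly 7 in each of the 11 tables, and no table would reach 8.
By pigeonhole, one more guest must land in a table that already has 7, giving it 8.
So 11 × 7 + 1 = 78 guests are required.

78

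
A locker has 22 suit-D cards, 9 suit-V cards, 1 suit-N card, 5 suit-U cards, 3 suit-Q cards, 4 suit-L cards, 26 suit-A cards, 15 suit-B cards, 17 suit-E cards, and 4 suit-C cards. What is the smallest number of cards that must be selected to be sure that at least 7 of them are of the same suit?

48

Put each drawn card into a box by suit. The largest draw with every box below 7 takes min(count, 6) from each suit; suits with fewer than 6 contribute all they have.
Σ min(cᵢ, 6) = 6 + 6 + 1 + 5 + 3 + 4 + 6 + 6 + 6 + 4 = 47.
Draw number 47 + 1 = 48 must push one box to 7.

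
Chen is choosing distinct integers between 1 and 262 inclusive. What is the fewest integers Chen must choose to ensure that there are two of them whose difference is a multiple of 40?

41

Integers whose pairwise differences are multiples of 40 are exactly those sharing a remainder mod 40. The 40 residue classes mod 40 are the pigeonholes.
With 40 integers one could put 1 in each residue class and have no class reach 2.
The 41st integer pushes some class to 2, so 40·1 + 1 = 41.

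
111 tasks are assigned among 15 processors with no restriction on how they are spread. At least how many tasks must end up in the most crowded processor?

8

The 15 processors are the holes and the 111 tasks are the pigeons.
If every processor held at most 7 tasks, the total would be at most 15 × 7 = 105, which is less than 111.
So some processor holds at least ⌈111/15⌉ = 8 tasks.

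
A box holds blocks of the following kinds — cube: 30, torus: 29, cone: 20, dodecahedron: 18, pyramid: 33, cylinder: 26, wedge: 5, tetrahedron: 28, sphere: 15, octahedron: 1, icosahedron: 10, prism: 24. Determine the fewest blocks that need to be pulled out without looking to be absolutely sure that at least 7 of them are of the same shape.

Put each drawn block into a box by shape. The largest draw with every box below 7 takes min(count, 6) from each shape; shapes with fewer than 6 contribute all they have.
Σ min(cᵢ, 6) = 6 + 6 + 6 + 6 + 6 + 6 + 5 + 6 + 6 + 1 + 6 + 6 = 66.
Draw number 66 + 1 = 67 must push one box to 7.

67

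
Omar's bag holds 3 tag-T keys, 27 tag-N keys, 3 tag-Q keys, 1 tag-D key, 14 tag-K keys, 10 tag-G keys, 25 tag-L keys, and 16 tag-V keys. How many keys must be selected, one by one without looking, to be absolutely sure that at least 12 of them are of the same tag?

An adversary could hand out at most 11 keys per tag (4 tags run out sooner): 3 + 11 + 3 + 1 + 11 + 10 + 11 + 11 = 61 keys and still no tag has 12.
One more key lands in a tag already at 11, so 62 draws are enough and 61 are not.

62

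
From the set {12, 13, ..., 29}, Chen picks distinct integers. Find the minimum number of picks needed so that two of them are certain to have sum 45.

Two chosen integers sum to 45 exactly when both halves of some pair {x, 45−x} with 16 ≤ x ≤ 45−x ≤ 29 are chosen — 7 such pairs.
The remaining 4 elements (those with no distinct partner in range) can never complete a 45-sum, so the worst case takes all of them and one from each pair: 4 + 7 = 11.
By the pigeonhole principle, the 12th integer has to be the second member of some pair, so 11 + 1 = 12.

12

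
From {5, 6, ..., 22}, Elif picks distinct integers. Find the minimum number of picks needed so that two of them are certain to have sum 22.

13

A set avoiding the sum 22 can contain at most one of each pair {x, 22−x}, plus the 6 elements whose complement lies outside the range or equal to its own complement.
The integers 11, …, 22 (12 of them) are such a set: any two sum to at least 11+12 = 23 > 22.
Any 13th integer completes one of the 6 pairs, so 13 choices force a sum of 22.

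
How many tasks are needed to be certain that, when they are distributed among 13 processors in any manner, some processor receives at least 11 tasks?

131

With 130 tasks one could put exactly 10 in each of the 13 processors, and no processor would reach 11.
One more task must land in a processor that already has 10, giving it 11.
So 13 × 10 + 1 = 131 tasks are required.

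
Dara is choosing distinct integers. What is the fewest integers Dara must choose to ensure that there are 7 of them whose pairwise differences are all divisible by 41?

Integers whose pairwise differences are multiples of 41 are exactly those sharing a remainder mod 41. By pigeonhole, the 41 residue classes mod 41 are the pigeonholes.
With 246 integers one could put 6 in each residue class and have no class reach 7.
The 247th integer pushes some class to 7, so 41·6 + 1 = 247.

247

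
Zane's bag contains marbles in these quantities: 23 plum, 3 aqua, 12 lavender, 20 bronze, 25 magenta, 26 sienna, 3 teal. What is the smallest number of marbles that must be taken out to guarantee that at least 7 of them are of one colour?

37

An adversary could hand out at most 6 marbles per colour (aqua, teal run out sooner): 6 + 3 + 6 + 6 + 6 + 6 + 3 = 36 marbles and still no colour has 7.
One more marble lands in a colour already at 6, so 37 draws are enough and 36 are not.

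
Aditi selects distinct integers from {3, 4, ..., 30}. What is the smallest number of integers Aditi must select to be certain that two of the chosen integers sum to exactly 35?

A set avoiding the sum 35 can contain at most one of each pair {x, 35−x}, plus the 2 elements whose complement lies outside the range.
The integers 3, …, 17 (15 of them) are such a set: any two sum to at least 3+4 = 7 and at most 16+17 = 33 < 35.
By pigeonhole, any 16th integer completes one of the 13 pairs, so 16 choices force a sum of 35.

16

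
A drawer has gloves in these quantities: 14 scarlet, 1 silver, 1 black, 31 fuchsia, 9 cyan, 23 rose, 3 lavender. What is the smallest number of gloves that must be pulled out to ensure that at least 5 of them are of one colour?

By pigeonhole, the 7 colours are the holes; the gloves drawn are the pigeons.
To avoid 5 of any one colour, the worst case takes at most 4 of each colour, or every glove of a colour that has fewer than 4.
That gives 4 + 1 + 1 + 4 + 4 + 4 + 3 = 21 gloves with no colour reaching 5.
The next glove forces some colour to 5, so 21 + 1 = 22.

22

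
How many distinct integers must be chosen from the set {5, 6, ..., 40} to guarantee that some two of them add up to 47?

Two chosen integers sum to 47 exactly when both halves of some pair {x, 47−x} with 7 ≤ x ≤ 47−x ≤ 40 are chosen — 17 such pairs.
The remaining 2 elements (those with no distinct partner in range) can never complete a 47-sum, so the worst case takes all of them and one from each pair: 2 + 17 = 19.
By the pigeonhole principle, the 20th integer has to be the second member of some pair, so 19 + 1 = 20.

20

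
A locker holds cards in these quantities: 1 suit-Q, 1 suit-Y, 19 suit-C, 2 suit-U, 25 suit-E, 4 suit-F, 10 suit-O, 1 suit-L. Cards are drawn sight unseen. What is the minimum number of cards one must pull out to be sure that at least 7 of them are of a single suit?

28

By the pigeonhole principle, the 8 suits are the holes; the cards drawn are the pigeons.
To avoid 7 of any one suit, the worst case takes at most 6 of each suit, or every card of a suit that has fewer than 6.
That gives 1 + 1 + 6 + 2 + 6 + 4 + 6 + 1 = 27 cards with no suit reaching 7.
The next card forces some suit to 7, so 27 + 1 = 28.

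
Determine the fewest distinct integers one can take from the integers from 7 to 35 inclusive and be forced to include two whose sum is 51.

A set avoiding the sum 51 can contain at most one of each pair {x, 51−x}, plus the 9 elements whose complement lies outside the range.
The integers 7, …, 25 (19 of them) are such a set: any two sum to at least 7+8 = 15 and at most 24+25 = 49 < 51.
Pigeonhole: any 20th integer completes one of the 10 pairs, so 20 choices force a sum of 51.

20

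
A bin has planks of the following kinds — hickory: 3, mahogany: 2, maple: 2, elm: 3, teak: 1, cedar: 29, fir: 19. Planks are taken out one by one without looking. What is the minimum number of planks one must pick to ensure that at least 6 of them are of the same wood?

22

An adversary could hand out at most 5 planks per wood (5 woods run out sooner): 3 + 2 + 2 + 3 + 1 + 5 + 5 = 21 planks and still no wood has 6.
One more plank lands in a wood already at 5, so 22 draws are enough and 21 are not.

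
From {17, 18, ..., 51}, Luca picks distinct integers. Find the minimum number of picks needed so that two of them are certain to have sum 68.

A set avoiding the sum 68 can contain at most one of each pair {x, 68−x}, plus the 1 element equal to its own complement.
The integers 34, …, 51 (18 of them) are such a set: any two sum to at least 34+35 = 69 > 68.
By pigeonhole, any 19th integer completes one of the 17 pairs, so 19 choices force a sum of 68.

19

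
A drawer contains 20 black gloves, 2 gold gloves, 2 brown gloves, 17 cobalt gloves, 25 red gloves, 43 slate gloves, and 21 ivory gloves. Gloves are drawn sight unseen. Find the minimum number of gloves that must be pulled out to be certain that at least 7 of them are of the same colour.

An adversary could hand out at most 6 gloves per colour (gold, brown run out sooner): 6 + 2 + 2 + 6 + 6 + 6 + 6 = 34 gloves and still no colour has 7.
One more glove lands in a colour already at 6, so 35 draws are enough and 34 are not.

35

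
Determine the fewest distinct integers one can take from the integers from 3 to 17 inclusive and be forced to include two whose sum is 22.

10

Two chosen integers sum to 22 exactly when both halves of some pair {x, 22−x} with 5 ≤ x ≤ 22−x ≤ 17 are chosen — 6 such pairs.
The remaining 3 elements (those with no distinct partner in range) can never complete a 22-sum, so the worst case takes all of them and one from each pair: 3 + 6 = 9.
By the pigeonhole principle, the 10th integer has to be the second member of some pair, so 9 + 1 = 10.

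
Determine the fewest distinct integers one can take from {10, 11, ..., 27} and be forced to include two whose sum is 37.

10

Two chosen integers sum to 37 exactly when both halves of some pair {x, 37−x} with 10 ≤ x ≤ 37−x ≤ 27 are chosen — 9 such pairs.
Every element belongs to one of those pairs, so the worst case picks one from each: 9 integers.
By the pigeonhole principle, the 10th integer has to be the second member of some pair, so 9 + 1 = 10.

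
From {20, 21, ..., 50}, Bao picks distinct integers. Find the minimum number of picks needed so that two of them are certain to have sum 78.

21

Two chosen integers sum to 78 exactly when both halves of some pair {x, 78−x} with 28 ≤ x ≤ 78−x ≤ 50 are chosen — 11 such pairs.
The remaining 9 elements (those with no distinct partner in range) can never complete a 78-sum, so the worst case takes all of them and one from each pair: 9 + 11 = 20.
By the pigeonhole principle, the 21st integer has to be the second member of some pair, so 20 + 1 = 21.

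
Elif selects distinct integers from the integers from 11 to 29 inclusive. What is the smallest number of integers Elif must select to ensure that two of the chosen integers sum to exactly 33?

A set avoiding the sum 33 can contain at most one of each pair {x, 33−x}, plus the 7 elements whose complement lies outside the range.
The integers 17, …, 29 (13 of them) are such a set: any two sum to at least 17+18 = 35 > 33.
By pigeonhole, any 14th integer completes one of the 6 pairs, so 14 choices force a sum of 33.

14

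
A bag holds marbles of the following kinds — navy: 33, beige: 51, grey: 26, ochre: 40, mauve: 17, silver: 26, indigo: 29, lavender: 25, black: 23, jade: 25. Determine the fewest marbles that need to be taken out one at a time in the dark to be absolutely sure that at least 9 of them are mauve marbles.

287

In the worst case for collecting mauve marbles, every non-mauve marble comes out first.
There are 33 + 51 + 26 + 40 + 26 + 29 + 25 + 23 + 25 = 278 non-mauve marbles altogether.
After those, each further marble must be mauve, so 278 + 9 = 287 draws guarantee 9 mauve marbles.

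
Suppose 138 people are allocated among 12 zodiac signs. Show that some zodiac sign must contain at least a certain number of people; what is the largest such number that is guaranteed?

The 12 zodiac signs are the holes and the 138 people are the pigeons.
If every zodiac sign held at most 11 people, the total would be at most 12 × 11 = 132, which is less than 138.
So some zodiac sign holds at least ⌈138/12⌉ = 12 people.

12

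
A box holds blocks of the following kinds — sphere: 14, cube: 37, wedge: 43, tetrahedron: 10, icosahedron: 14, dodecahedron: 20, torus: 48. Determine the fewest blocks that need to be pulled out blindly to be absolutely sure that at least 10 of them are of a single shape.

Put each drawn block into a box by shape. The largest draw with every box below 10 takes min(count, 9) from each shape.
Σ min(cᵢ, 9) = 9 + 9 + 9 + 9 + 9 + 9 + 9 = 63.
Draw number 63 + 1 = 64 must push one box to 10.

64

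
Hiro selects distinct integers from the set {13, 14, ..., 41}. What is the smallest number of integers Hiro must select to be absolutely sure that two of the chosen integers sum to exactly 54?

A set avoiding the sum 54 can contain at most one of each pair {x, 54−x}, plus the 1 element equal to its own complement.
The integers 27, …, 41 (15 of them) are such a set: any two sum to at least 27+28 = 55 > 54.
By pigeonhole, any 16th integer completes one of the 14 pairs, so 16 choices force a sum of 54.

16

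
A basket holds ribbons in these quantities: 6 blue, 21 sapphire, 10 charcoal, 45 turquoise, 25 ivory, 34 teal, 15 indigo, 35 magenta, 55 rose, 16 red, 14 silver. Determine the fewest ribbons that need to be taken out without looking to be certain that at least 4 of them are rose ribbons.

In the worst case for collecting rose ribbons, every non-rose ribbon comes out first.
There are 6 + 21 + 10 + 45 + 25 + 34 + 15 + 35 + 16 + 14 = 221 non-rose ribbons altogether.
After those, each further ribbon must be rose, so 221 + 4 = 225 draws guarantee 4 rose ribbons.

225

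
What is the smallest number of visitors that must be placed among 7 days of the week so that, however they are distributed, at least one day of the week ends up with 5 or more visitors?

29

With 28 visitors one could put exactly 4 in each of the 7 days of the week, and no day of the week would reach 5.
One more visitor must land in a day of the week that already has 4, giving it 5.
So 7 × 4 + 1 = 29 visitors are required.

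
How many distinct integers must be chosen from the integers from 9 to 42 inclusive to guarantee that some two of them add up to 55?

20

A set avoiding the sum 55 can contain at most one of each pair {x, 55−x}, plus the 4 elements whose complement lies outside the range.
The integers 9, …, 27 (19 of them) are such a set: any two sum to at least 9+10 = 19 and at most 26+27 = 53 < 55.
By pigeonhole, any 20th integer completes one of the 15 pairs, so 20 choices force a sum of 55.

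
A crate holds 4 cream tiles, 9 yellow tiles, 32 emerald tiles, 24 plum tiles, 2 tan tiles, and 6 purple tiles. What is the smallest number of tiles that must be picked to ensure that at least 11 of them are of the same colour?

By pigeonhole, put each drawn tile into a box by colour. The largest draw with every box below 11 takes min(count, 10) from each colour; colours with fewer than 10 contribute all they have.
Σ min(cᵢ, 10) = 4 + 9 + 10 + 10 + 2 + 6 = 41.
Draw number 41 + 1 = 42 must push one box to 11.

42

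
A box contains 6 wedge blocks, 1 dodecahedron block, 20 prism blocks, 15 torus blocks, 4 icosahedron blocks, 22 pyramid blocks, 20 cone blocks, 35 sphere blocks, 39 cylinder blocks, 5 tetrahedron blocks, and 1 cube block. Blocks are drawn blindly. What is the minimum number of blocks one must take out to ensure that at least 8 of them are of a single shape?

Pigeonhole: put each drawn block into a box by shape. The largest draw with every box below 8 takes min(count, 7) from each shape; shapes with fewer than 7 contribute all they have.
Σ min(cᵢ, 7) = 6 + 1 + 7 + 7 + 4 + 7 + 7 + 7 + 7 + 5 + 1 = 59.
Draw number 59 + 1 = 60 must push one box to 8.

60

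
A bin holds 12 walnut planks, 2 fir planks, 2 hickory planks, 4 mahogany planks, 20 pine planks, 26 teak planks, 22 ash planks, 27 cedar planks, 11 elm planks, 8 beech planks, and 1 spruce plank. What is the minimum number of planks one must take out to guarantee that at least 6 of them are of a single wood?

45

By pigeonhole, put each drawn plank into a box by wood. The largest draw with every box below 6 takes min(count, 5) from each wood; woods with fewer than 5 contribute all they have.
Σ min(cᵢ, 5) = 5 + 2 + 2 + 4 + 5 + 5 + 5 + 5 + 5 + 5 + 1 = 44.
Draw number 44 + 1 = 45 must push one box to 6.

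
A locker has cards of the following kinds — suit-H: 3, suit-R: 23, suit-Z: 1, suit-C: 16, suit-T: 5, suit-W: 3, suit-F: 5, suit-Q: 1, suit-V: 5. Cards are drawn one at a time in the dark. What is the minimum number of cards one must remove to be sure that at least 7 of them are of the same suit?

Put each drawn card into a box by suit. The largest draw with every box below 7 takes min(count, 6) from each suit; suits with fewer than 6 contribute all they have.
Σ min(cᵢ, 6) = 3 + 6 + 1 + 6 + 5 + 3 + 5 + 1 + 5 = 35.
Draw number 35 + 1 = 36 must push one box to 7.

36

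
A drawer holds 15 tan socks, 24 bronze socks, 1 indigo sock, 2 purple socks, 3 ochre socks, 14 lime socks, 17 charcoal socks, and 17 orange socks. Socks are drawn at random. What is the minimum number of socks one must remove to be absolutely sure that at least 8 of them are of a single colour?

42

An adversary could hand out at most 7 socks per colour (indigo, purple, ochre run out sooner): 7 + 7 + 1 + 2 + 3 + 7 + 7 + 7 = 41 socks and still no colour has 8.
One more sock lands in a colour already at 7, so 42 draws are enough and 41 are not.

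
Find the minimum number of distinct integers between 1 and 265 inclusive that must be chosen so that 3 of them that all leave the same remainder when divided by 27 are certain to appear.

55

Pigeonhole: the 27 residue classes mod 27 are the pigeonholes.
With 54 integers one could put 2 in each residue class and have no class reach 3.
The 55th integer pushes some class to 3, so 27·2 + 1 = 55.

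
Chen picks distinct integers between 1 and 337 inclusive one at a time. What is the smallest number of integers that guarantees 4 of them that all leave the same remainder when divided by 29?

88

The 29 residue classes mod 29 are the pigeonholes.
With 87 integers one could put 3 in each residue class and have no class reach 4.
The 88th integer pushes some class to 4, so 29·3 + 1 = 88.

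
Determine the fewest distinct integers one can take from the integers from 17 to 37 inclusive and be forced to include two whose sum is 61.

Two chosen integers sum to 61 exactly when both halves of some pair {x, 61−x} with 24 ≤ x ≤ 61−x ≤ 37 are chosen — 7 such pairs.
The remaining 7 elements (those with no distinct partner in range) can never complete a 61-sum, so the worst case takes all of them and one from each pair: 7 + 7 = 14.
The 15th integer has to be the second member of some pair, so 14 + 1 = 15.

15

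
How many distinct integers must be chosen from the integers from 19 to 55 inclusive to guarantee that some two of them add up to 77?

A set avoiding the sum 77 can contain at most one of each pair {x, 77−x}, plus the 3 elements whose complement lies outside the range.
The integers 19, …, 38 (20 of them) are such a set: any two sum to at least 19+20 = 39 and at most 37+38 = 75 < 77.
Any 21st integer completes one of the 17 pairs, so 21 choices force a sum of 77.

21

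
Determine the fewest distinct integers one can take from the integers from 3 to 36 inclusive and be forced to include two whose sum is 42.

Two chosen integers sum to 42 exactly when both halves of some pair {x, 42−x} with 6 ≤ x ≤ 42−x ≤ 36 are chosen — 15 such pairs.
The remaining 4 elements (those with no distinct partner in range) can never complete a 42-sum, so the worst case takes all of them and one from each pair: 4 + 15 = 19.
By the pigeonhole principle, the 20th integer has to be the second member of some pair, so 19 + 1 = 20.

20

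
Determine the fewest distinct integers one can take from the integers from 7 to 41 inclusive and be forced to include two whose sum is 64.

Two chosen integers sum to 64 exactly when both halves of some pair {x, 64−x} with 23 ≤ x ≤ 64−x ≤ 41 are chosen — 9 such pairs.
The remaining 17 elements (those with no distinct partner in range) can never complete a 64-sum, so the worst case takes all of them and one from each pair: 17 + 9 = 26.
The 27th integer has to be the second member of some pair, so 26 + 1 = 27.

27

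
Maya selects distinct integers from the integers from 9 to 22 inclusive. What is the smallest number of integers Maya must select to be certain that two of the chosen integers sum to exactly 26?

Two chosen integers sum to 26 exactly when both halves of some pair {x, 26−x} with 9 ≤ x ≤ 26−x ≤ 17 are chosen — 4 such pairs.
The remaining 6 elements (those with no distinct partner in range) can never complete a 26-sum, so the worst case takes all of them and one from each pair: 6 + 4 = 10.
Pigeonhole: the 11th integer has to be the second member of some pair, so 10 + 1 = 11.

11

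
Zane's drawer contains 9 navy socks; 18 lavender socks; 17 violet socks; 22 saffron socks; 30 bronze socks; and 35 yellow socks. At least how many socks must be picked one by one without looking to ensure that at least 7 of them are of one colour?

37

The 6 colours are the holes; the socks drawn are the pigeons.
To avoid 7 of any one colour, the worst case takes at most 6 of each colour.
That gives 6 + 6 + 6 + 6 + 6 + 6 = 36 socks with no colour reaching 7.
The next sock forces some colour to 7, so 36 + 1 = 37.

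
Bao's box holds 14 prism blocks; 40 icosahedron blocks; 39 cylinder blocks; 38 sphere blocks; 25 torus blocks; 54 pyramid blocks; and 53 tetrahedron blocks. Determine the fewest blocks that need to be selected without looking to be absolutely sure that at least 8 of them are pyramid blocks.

217

In the worst case for collecting pyramid blocks, every non-pyramid block comes out first.
There are 14 + 40 + 39 + 38 + 25 + 53 = 209 non-pyramid blocks altogether.
After those, each further block must be pyramid, so 209 + 8 = 217 draws guarantee 8 pyramid blocks.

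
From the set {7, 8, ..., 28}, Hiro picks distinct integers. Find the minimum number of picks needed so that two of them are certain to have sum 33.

Group the elements by complementary pair {x, 33−x}: {7,26}, {8,25}, {9,24}, …, giving 10 two-element pairs and 2 integers whose partner 33−x falls outside [7,28].
Treating each of those 12 groups as a pigeonhole, one can pick one integer per group — 12 integers — with no two summing to 33.
The 13th integer lands in an occupied pair, forcing a sum of 33.

13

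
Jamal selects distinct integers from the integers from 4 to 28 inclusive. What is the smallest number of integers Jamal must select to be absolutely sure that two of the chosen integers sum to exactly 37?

Two chosen integers sum to 37 exactly when both halves of some pair {x, 37−x} with 9 ≤ x ≤ 37−x ≤ 28 are chosen — 10 such pairs.
The remaining 5 elements (those with no distinct partner in range) can never complete a 37-sum, so the worst case takes all of them and one from each pair: 5 + 10 = 15.
By the pigeonhole principle, the 16th integer has to be the second member of some pair, so 15 + 1 = 16.

16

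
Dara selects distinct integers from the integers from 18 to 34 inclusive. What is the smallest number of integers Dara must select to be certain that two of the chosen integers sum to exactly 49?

Two chosen integers sum to 49 exactly when both halves of some pair {x, 49−x} with 18 ≤ x ≤ 49−x ≤ 31 are chosen — 7 such pairs.
The remaining 3 elements (those with no distinct partner in range) can never complete a 49-sum, so the worst case takes all of them and one from each pair: 3 + 7 = 10.
The 11th integer has to be the second member of some pair, so 10 + 1 = 11.

11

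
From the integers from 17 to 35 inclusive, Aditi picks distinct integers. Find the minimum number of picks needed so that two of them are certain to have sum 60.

A set avoiding the sum 60 can contain at most one of each pair {x, 60−x}, plus the 9 elements whose complement lies outside the range or equal to its own complement.
The integers 17, …, 30 (14 of them) are such a set: any two sum to at least 17+18 = 35 and at most 29+30 = 59 < 60.
Any 15th integer completes one of the 5 pairs, so 15 choices force a sum of 60.

15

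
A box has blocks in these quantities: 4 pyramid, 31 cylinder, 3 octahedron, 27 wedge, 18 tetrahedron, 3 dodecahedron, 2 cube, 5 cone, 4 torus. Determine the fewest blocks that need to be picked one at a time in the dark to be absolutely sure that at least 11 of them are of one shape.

Put each drawn block into a box by shape. The largest draw with every box below 11 takes min(count, 10) from each shape; shapes with fewer than 10 contribute all they have.
Σ min(cᵢ, 10) = 4 + 10 + 3 + 10 + 10 + 3 + 2 + 5 + 4 = 51.
Draw number 51 + 1 = 52 must push one box to 11.

52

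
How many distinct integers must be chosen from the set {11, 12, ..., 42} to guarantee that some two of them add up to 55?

A set avoiding the sum 55 can contain at most one of each pair {x, 55−x}, plus the 2 elements whose complement lies outside the range.
The integers 11, …, 27 (17 of them) are such a set: any two sum to at least 11+12 = 23 and at most 26+27 = 53 < 55.
Pigeonhole: any 18th integer completes one of the 15 pairs, so 18 choices force a sum of 55.

18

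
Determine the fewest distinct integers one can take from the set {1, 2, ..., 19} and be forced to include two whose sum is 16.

A set avoiding the sum 16 can contain at most one of each pair {x, 16−x}, plus the 5 elements whose complement lies outside the range or equal to its own complement.
The integers 8, …, 19 (12 of them) are such a set: any two sum to at least 8+9 = 17 > 16.
Any 13th integer completes one of the 7 pairs, so 13 choices force a sum of 16.

13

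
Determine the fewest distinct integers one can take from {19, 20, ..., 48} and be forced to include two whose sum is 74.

Group the elements by complementary pair {x, 74−x}: {26,48}, {27,47}, {28,46}, …, giving 11 two-element pairs, the single value 37 (it cannot pair with itself since the integers are distinct), and 7 integers whose partner 74−x falls outside [19,48].
By pigeonhole, treating each of those 19 groups as a pigeonhole, one can pick one integer per group — 19 integers — with no two summing to 74.
The 20th integer lands in an occupied pair, forcing a sum of 74.

20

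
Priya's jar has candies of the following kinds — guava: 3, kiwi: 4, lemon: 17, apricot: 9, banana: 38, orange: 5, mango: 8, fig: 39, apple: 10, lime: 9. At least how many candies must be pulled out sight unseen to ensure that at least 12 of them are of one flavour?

By pigeonhole, put each drawn candy into a box by flavour. The largest draw with every box below 12 takes min(count, 11) from each flavour; flavours with fewer than 11 contribute all they have.
Σ min(cᵢ, 11) = 3 + 4 + 11 + 9 + 11 + 5 + 8 + 11 + 10 + 9 = 81.
Draw number 81 + 1 = 82 must push one box to 12.

82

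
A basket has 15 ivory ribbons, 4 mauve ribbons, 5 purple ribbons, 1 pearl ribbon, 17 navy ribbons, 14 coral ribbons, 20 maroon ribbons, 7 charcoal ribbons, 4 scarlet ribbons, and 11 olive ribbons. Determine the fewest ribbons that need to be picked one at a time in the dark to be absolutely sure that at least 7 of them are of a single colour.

51

By pigeonhole, the 10 colours are the holes; the ribbons drawn are the pigeons.
To avoid 7 of any one colour, the worst case takes at most 6 of each colour, or every ribbon of a colour that has fewer than 6.
That gives 6 + 4 + 5 + 1 + 6 + 6 + 6 + 6 + 4 + 6 = 50 ribbons with no colour reaching 7.
The next ribbon forces some colour to 7, so 50 + 1 = 51.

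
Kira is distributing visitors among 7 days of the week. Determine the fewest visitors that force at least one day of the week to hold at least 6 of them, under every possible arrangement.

36

With 35 visitors one could put exactly 5 in each of the 7 days of the week, and no day of the week would reach 6.
By the pigeonhole principle, one more visitor must land in a day of the week that already has 5, giving it 6.
So 7 × 5 + 1 = 36 visitors are required.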